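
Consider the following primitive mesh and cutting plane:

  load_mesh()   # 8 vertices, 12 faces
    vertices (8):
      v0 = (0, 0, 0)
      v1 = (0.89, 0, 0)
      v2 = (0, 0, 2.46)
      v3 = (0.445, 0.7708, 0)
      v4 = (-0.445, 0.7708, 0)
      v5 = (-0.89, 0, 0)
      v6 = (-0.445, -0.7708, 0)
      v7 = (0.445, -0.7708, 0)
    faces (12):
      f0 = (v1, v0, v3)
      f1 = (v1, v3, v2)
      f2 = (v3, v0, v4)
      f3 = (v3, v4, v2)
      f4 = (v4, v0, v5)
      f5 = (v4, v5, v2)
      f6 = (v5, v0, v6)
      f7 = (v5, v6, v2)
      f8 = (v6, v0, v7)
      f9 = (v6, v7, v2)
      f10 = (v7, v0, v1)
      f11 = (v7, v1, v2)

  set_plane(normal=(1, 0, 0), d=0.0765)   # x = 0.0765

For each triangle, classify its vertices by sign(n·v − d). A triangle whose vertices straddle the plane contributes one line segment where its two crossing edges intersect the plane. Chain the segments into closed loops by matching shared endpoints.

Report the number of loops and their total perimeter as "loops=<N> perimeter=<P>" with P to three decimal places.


Straddling triangles (8 of 12):
  (v1,v0,v3) [+-+] → (0.0765, 0, 0)–(0.0765, 0.132508, 0)  len=0.1325
  (v1,v3,v2) [++-] → (0.0765, 0.132508, 2.0371)–(0.0765, 0, 2.24855)  len=0.2495
  (v3,v0,v4) [+--] → (0.0765, 0.132508, 0)–(0.0765, 0.7708, 0)  len=0.6383
  (v3,v4,v2) [+--] → (0.0765, 0.7708, 0)–(0.0765, 0.132508, 2.0371)  len=2.1348
  (v6,v0,v7) [--+] → (0.0765, -0.132508, 0)–(0.0765, -0.7708, 0)  len=0.6383
  (v6,v7,v2) [-+-] → (0.0765, -0.7708, 0)–(0.0765, -0.132508, 2.0371)  len=2.1348
  (v7,v0,v1) [+-+] → (0.0765, -0.132508, 0)–(0.0765, 0, 0)  len=0.1325
  (v7,v1,v2) [++-] → (0.0765, 0, 2.24855)–(0.0765, -0.132508, 2.0371)  len=0.2495

Chained into 1 loop(s):
  loop 1: 8 segments, perimeter = 6.3102
Total perimeter = 6.310

loops=1 perimeter=6.310


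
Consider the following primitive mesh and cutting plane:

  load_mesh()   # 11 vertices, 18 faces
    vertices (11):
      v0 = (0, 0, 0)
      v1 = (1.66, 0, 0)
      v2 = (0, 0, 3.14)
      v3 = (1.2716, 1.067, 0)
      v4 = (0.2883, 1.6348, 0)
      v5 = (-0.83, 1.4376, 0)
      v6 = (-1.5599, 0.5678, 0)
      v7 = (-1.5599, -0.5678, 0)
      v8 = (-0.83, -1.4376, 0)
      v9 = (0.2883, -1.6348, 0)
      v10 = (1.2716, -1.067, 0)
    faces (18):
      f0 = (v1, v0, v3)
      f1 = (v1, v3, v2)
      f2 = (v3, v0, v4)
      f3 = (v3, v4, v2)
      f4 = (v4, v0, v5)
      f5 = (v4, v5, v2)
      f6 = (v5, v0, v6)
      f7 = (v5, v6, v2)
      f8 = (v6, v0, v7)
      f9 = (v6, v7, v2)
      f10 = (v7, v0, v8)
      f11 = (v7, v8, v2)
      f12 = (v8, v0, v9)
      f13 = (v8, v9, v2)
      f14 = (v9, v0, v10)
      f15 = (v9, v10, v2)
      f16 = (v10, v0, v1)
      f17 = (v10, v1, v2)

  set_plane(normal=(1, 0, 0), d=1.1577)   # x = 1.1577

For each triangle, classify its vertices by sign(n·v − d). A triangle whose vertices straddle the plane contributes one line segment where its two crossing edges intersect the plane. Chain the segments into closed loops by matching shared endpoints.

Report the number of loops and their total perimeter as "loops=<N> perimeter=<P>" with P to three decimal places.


loops=1 perimeter=5.273

Straddling triangles (8 of 18):
  (v1,v0,v3) [+-+] → (1.1577, 0, 0)–(1.1577, 0.971426, 0)  len=0.9714
  (v1,v3,v2) [++-] → (1.1577, 0.971426, 0.281257)–(1.1577, 0, 0.950134)  len=1.1794
  (v3,v0,v4) [+--] → (1.1577, 0.971426, 0)–(1.1577, 1.13277, 0)  len=0.1613
  (v3,v4,v2) [+--] → (1.1577, 1.13277, 0)–(1.1577, 0.971426, 0.281257)  len=0.3242
  (v9,v0,v10) [--+] → (1.1577, -0.971426, 0)–(1.1577, -1.13277, 0)  len=0.1613
  (v9,v10,v2) [-+-] → (1.1577, -1.13277, 0)–(1.1577, -0.971426, 0.281257)  len=0.3242
  (v10,v0,v1) [+-+] → (1.1577, -0.971426, 0)–(1.1577, 0, 0)  len=0.9714
  (v10,v1,v2) [++-] → (1.1577, 0, 0.950134)–(1.1577, -0.971426, 0.281257)  len=1.1794

Chained into 1 loop(s):
  loop 1: 8 segments, perimeter = 5.2729
Total perimeter = 5.273


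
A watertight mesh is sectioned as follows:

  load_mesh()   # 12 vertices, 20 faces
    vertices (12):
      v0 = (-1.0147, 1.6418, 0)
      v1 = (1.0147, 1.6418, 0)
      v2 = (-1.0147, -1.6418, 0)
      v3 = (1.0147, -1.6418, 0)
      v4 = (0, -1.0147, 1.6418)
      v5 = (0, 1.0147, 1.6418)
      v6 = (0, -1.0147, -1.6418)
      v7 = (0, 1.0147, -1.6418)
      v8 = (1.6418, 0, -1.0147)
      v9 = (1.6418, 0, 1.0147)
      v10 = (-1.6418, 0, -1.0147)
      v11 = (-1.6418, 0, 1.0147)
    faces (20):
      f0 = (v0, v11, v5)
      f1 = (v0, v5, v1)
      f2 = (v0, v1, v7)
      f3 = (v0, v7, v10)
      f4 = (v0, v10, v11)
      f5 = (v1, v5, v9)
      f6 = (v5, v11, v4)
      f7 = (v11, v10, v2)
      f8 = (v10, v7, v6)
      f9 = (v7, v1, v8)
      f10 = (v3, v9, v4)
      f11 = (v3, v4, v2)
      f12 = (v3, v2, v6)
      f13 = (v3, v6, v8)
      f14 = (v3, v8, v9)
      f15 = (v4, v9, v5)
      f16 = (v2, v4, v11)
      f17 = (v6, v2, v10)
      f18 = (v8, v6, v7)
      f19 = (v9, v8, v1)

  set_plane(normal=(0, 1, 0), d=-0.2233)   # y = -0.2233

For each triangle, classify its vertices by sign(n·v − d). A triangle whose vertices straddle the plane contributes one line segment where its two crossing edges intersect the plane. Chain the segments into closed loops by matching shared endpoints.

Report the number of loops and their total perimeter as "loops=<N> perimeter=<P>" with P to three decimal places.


loops=1 perimeter=10.551

Straddling triangles (10 of 20):
  (v5,v11,v4) [++-] → (-1.2805, -0.2233, 1.1527)–(0, -0.2233, 1.6418)  len=1.3707
  (v11,v10,v2) [++-] → (-1.55651, -0.2233, -0.876691)–(-1.55651, -0.2233, 0.876691)  len=1.7534
  (v10,v7,v6) [++-] → (0, -0.2233, -1.6418)–(-1.2805, -0.2233, -1.1527)  len=1.3707
  (v3,v9,v4) [-+-] → (1.55651, -0.2233, 0.876691)–(1.2805, -0.2233, 1.1527)  len=0.3903
  (v3,v6,v8) [--+] → (1.2805, -0.2233, -1.1527)–(1.55651, -0.2233, -0.876691)  len=0.3903
  (v3,v8,v9) [-++] → (1.55651, -0.2233, -0.876691)–(1.55651, -0.2233, 0.876691)  len=1.7534
  (v4,v9,v5) [-++] → (1.2805, -0.2233, 1.1527)–(0, -0.2233, 1.6418)  len=1.3707
  (v2,v4,v11) [--+] → (-1.2805, -0.2233, 1.1527)–(-1.55651, -0.2233, 0.876691)  len=0.3903
  (v6,v2,v10) [--+] → (-1.55651, -0.2233, -0.876691)–(-1.2805, -0.2233, -1.1527)  len=0.3903
  (v8,v6,v7) [+-+] → (1.2805, -0.2233, -1.1527)–(0, -0.2233, -1.6418)  len=1.3707

Chained into 1 loop(s):
  loop 1: 10 segments, perimeter = 10.5510
Total perimeter = 10.551


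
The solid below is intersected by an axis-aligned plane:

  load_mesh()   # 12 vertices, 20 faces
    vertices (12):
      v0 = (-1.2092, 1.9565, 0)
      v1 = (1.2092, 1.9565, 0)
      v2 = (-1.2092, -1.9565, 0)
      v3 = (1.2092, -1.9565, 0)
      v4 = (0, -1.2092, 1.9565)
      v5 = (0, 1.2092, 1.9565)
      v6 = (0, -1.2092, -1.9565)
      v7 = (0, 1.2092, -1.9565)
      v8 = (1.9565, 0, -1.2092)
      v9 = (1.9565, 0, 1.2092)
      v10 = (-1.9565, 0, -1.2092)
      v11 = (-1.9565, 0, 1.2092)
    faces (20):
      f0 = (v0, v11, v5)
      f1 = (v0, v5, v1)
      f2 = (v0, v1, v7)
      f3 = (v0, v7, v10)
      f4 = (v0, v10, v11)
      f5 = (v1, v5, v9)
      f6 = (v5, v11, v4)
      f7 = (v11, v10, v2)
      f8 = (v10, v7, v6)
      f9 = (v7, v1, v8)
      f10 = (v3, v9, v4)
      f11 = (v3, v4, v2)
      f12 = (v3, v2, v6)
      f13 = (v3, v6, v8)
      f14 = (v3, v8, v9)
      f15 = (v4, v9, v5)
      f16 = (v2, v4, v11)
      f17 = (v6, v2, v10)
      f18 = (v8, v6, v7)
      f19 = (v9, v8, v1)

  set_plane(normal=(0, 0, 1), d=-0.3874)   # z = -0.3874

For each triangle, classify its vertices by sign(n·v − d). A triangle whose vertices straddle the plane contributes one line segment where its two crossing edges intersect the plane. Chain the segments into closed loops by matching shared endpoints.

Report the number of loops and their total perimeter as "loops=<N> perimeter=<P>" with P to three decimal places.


Straddling triangles (10 of 20):
  (v0,v1,v7) [++-] → (0.96977, 1.80853, -0.3874)–(-0.96977, 1.80853, -0.3874)  len=1.9395
  (v0,v7,v10) [+--] → (-0.96977, 1.80853, -0.3874)–(-1.44862, 1.32968, -0.3874)  len=0.6772
  (v0,v10,v11) [+-+] → (-1.44862, 1.32968, -0.3874)–(-1.9565, 0, -0.3874)  len=1.4234
  (v11,v10,v2) [+-+] → (-1.9565, 0, -0.3874)–(-1.44862, -1.32968, -0.3874)  len=1.4234
  (v7,v1,v8) [-+-] → (0.96977, 1.80853, -0.3874)–(1.44862, 1.32968, -0.3874)  len=0.6772
  (v3,v2,v6) [++-] → (-0.96977, -1.80853, -0.3874)–(0.96977, -1.80853, -0.3874)  len=1.9395
  (v3,v6,v8) [+--] → (0.96977, -1.80853, -0.3874)–(1.44862, -1.32968, -0.3874)  len=0.6772
  (v3,v8,v9) [+-+] → (1.44862, -1.32968, -0.3874)–(1.9565, 0, -0.3874)  len=1.4234
  (v6,v2,v10) [-+-] → (-0.96977, -1.80853, -0.3874)–(-1.44862, -1.32968, -0.3874)  len=0.6772
  (v9,v8,v1) [+-+] → (1.9565, 0, -0.3874)–(1.44862, 1.32968, -0.3874)  len=1.4234

Chained into 1 loop(s):
  loop 1: 10 segments, perimeter = 12.2814
Total perimeter = 12.281

loops=1 perimeter=12.281


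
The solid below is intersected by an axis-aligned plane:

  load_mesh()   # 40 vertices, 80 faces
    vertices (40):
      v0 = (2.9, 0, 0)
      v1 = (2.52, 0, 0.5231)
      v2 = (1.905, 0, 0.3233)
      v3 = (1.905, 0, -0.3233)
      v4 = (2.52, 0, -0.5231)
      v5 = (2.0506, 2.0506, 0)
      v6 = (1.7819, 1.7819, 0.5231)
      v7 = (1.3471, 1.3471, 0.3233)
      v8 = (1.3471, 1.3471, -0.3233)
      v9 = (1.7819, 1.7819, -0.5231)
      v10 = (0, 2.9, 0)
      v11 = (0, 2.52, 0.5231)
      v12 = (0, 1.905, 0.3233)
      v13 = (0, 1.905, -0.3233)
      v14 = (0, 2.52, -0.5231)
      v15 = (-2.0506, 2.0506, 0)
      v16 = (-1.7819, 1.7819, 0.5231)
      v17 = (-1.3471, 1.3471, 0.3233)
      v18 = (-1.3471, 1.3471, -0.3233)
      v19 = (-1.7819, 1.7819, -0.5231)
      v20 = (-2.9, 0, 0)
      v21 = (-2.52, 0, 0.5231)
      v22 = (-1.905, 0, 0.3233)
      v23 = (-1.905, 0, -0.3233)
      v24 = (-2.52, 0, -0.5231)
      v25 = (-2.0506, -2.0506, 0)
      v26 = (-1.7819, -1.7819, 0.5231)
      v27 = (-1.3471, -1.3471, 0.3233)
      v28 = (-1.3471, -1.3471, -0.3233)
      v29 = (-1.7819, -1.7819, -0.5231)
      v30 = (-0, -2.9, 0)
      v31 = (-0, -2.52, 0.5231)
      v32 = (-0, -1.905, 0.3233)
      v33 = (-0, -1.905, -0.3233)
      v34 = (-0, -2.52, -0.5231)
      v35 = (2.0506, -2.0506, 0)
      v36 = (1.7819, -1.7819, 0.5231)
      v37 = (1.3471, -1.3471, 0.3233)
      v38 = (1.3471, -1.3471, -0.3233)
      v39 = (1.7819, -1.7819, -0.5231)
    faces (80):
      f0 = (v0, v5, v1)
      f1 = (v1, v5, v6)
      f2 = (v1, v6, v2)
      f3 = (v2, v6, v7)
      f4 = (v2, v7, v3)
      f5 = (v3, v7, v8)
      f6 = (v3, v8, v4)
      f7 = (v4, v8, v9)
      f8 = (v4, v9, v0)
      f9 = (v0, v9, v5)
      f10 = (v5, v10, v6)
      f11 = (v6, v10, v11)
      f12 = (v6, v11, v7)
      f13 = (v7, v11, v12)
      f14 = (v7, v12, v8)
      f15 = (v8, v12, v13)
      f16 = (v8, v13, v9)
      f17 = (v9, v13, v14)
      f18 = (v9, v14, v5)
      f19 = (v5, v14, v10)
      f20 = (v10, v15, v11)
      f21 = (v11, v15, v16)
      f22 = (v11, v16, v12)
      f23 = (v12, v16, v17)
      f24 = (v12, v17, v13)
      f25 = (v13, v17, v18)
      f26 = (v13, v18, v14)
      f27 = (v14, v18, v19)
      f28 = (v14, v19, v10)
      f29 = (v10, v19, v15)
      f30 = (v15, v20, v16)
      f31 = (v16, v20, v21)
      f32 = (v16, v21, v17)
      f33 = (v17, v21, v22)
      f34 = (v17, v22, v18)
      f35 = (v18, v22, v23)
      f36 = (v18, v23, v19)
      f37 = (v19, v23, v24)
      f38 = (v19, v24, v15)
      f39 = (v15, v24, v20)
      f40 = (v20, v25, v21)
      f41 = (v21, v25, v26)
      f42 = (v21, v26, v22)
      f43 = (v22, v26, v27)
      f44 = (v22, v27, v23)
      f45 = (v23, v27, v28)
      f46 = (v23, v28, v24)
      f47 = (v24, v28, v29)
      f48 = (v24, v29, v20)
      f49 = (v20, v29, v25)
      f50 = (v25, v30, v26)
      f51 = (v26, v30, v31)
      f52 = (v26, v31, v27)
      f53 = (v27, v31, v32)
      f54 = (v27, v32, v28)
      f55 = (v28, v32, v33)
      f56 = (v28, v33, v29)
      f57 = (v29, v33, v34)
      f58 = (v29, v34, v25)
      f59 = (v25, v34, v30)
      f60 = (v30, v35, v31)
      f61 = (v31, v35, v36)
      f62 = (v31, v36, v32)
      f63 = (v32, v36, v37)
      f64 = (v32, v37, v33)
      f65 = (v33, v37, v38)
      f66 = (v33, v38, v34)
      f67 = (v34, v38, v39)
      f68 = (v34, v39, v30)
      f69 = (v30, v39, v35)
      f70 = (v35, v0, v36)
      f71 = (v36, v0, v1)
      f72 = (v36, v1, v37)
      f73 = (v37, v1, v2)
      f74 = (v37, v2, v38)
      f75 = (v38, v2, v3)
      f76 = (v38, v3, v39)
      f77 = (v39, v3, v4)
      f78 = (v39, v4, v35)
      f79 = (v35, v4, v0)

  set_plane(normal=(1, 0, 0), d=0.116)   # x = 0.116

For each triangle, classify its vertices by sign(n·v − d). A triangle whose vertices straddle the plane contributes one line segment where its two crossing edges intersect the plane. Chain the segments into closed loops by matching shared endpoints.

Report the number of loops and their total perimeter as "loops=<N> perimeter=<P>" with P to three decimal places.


Straddling triangles (20 of 80):
  (v5,v10,v6) [+-+] → (0.116, 2.85195, 0)–(0.116, 2.82721, 0.0340533)  len=0.0421
  (v6,v10,v11) [+--] → (0.116, 2.82721, 0.0340533)–(0.116, 2.47195, 0.5231)  len=0.6045
  (v6,v11,v7) [+-+] → (0.116, 2.47195, 0.5231)–(0.116, 2.419, 0.505895)  len=0.0557
  (v7,v11,v12) [+--] → (0.116, 2.419, 0.505895)–(0.116, 1.85696, 0.3233)  len=0.5910
  (v7,v12,v8) [+-+] → (0.116, 1.85696, 0.3233)–(0.116, 1.85696, 0.267621)  len=0.0557
  (v8,v12,v13) [+--] → (0.116, 1.85696, 0.267621)–(0.116, 1.85696, -0.3233)  len=0.5909
  (v8,v13,v9) [+-+] → (0.116, 1.85696, -0.3233)–(0.116, 1.89699, -0.336307)  len=0.0421
  (v9,v13,v14) [+--] → (0.116, 1.89699, -0.336307)–(0.116, 2.47195, -0.5231)  len=0.6045
  (v9,v14,v5) [+-+] → (0.116, 2.47195, -0.5231)–(0.116, 2.49345, -0.493509)  len=0.0366
  (v5,v14,v10) [+--] → (0.116, 2.49345, -0.493509)–(0.116, 2.85195, 0)  len=0.6100
  (v30,v35,v31) [-+-] → (0.116, -2.85195, 0)–(0.116, -2.49345, 0.493509)  len=0.6100
  (v31,v35,v36) [-++] → (0.116, -2.49345, 0.493509)–(0.116, -2.47195, 0.5231)  len=0.0366
  (v31,v36,v32) [-+-] → (0.116, -2.47195, 0.5231)–(0.116, -1.89699, 0.336307)  len=0.6045
  (v32,v36,v37) [-++] → (0.116, -1.89699, 0.336307)–(0.116, -1.85696, 0.3233)  len=0.0421
  (v32,v37,v33) [-+-] → (0.116, -1.85696, 0.3233)–(0.116, -1.85696, -0.267621)  len=0.5909
  (v33,v37,v38) [-++] → (0.116, -1.85696, -0.267621)–(0.116, -1.85696, -0.3233)  len=0.0557
  (v33,v38,v34) [-+-] → (0.116, -1.85696, -0.3233)–(0.116, -2.419, -0.505895)  len=0.5910
  (v34,v38,v39) [-++] → (0.116, -2.419, -0.505895)–(0.116, -2.47195, -0.5231)  len=0.0557
  (v34,v39,v30) [-+-] → (0.116, -2.47195, -0.5231)–(0.116, -2.82721, -0.0340533)  len=0.6045
  (v30,v39,v35) [-++] → (0.116, -2.82721, -0.0340533)–(0.116, -2.85195, 0)  len=0.0421

Chained into 2 loop(s):
  loop 1: 10 segments, perimeter = 3.2330
  loop 2: 10 segments, perimeter = 3.2330
Total perimeter = 6.466

loops=2 perimeter=6.466


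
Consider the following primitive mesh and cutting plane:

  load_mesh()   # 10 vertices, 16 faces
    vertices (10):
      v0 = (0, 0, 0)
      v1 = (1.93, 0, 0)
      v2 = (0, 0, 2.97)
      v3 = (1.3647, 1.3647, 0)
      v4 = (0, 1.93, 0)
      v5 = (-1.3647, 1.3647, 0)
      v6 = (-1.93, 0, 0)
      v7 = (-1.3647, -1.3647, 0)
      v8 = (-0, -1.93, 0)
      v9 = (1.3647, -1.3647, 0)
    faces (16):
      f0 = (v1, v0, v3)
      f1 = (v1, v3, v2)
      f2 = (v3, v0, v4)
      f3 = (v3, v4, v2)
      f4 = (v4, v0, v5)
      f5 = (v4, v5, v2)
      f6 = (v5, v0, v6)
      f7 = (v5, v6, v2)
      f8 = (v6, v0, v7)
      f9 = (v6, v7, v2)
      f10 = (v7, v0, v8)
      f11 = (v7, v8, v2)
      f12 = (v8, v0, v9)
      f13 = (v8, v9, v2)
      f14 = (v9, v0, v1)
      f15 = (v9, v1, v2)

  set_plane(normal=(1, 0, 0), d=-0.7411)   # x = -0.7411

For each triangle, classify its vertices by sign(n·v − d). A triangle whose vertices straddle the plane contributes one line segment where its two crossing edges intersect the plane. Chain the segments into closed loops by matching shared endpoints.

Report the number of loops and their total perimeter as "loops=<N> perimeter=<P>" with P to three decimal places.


Straddling triangles (8 of 16):
  (v4,v0,v5) [++-] → (-0.7411, 0.7411, 0)–(-0.7411, 1.62301, 0)  len=0.8819
  (v4,v5,v2) [+-+] → (-0.7411, 1.62301, 0)–(-0.7411, 0.7411, 1.35714)  len=1.6185
  (v5,v0,v6) [-+-] → (-0.7411, 0.7411, 0)–(-0.7411, 0, 0)  len=0.7411
  (v5,v6,v2) [--+] → (-0.7411, 0, 1.82955)–(-0.7411, 0.7411, 1.35714)  len=0.8789
  (v6,v0,v7) [-+-] → (-0.7411, 0, 0)–(-0.7411, -0.7411, 0)  len=0.7411
  (v6,v7,v2) [--+] → (-0.7411, -0.7411, 1.35714)–(-0.7411, 0, 1.82955)  len=0.8789
  (v7,v0,v8) [-++] → (-0.7411, -0.7411, 0)–(-0.7411, -1.62301, 0)  len=0.8819
  (v7,v8,v2) [-++] → (-0.7411, -1.62301, 0)–(-0.7411, -0.7411, 1.35714)  len=1.6185

Chained into 1 loop(s):
  loop 1: 8 segments, perimeter = 8.2408
Total perimeter = 8.241

loops=1 perimeter=8.241


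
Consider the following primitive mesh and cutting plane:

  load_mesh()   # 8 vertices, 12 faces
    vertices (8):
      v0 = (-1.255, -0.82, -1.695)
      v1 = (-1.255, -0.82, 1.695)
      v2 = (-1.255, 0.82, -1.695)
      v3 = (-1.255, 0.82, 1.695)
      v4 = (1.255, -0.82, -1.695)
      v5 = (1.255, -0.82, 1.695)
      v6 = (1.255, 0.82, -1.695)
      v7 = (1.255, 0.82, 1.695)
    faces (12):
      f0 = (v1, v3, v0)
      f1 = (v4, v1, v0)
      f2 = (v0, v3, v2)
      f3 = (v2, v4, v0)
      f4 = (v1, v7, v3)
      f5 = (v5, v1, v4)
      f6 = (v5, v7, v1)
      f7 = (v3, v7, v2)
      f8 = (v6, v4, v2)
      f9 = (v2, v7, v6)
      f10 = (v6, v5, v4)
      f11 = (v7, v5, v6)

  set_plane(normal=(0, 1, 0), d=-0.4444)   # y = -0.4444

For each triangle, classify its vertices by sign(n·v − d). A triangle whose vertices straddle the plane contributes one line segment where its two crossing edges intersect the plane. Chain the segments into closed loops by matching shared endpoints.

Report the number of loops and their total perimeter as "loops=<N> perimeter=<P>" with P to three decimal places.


Straddling triangles (8 of 12):
  (v1,v3,v0) [-+-] → (-1.255, -0.4444, 1.695)–(-1.255, -0.4444, -0.918607)  len=2.6136
  (v0,v3,v2) [-++] → (-1.255, -0.4444, -0.918607)–(-1.255, -0.4444, -1.695)  len=0.7764
  (v2,v4,v0) [+--] → (0.680149, -0.4444, -1.695)–(-1.255, -0.4444, -1.695)  len=1.9351
  (v1,v7,v3) [-++] → (-0.680149, -0.4444, 1.695)–(-1.255, -0.4444, 1.695)  len=0.5749
  (v5,v7,v1) [-+-] → (1.255, -0.4444, 1.695)–(-0.680149, -0.4444, 1.695)  len=1.9351
  (v6,v4,v2) [+-+] → (1.255, -0.4444, -1.695)–(0.680149, -0.4444, -1.695)  len=0.5749
  (v6,v5,v4) [+--] → (1.255, -0.4444, 0.918607)–(1.255, -0.4444, -1.695)  len=2.6136
  (v7,v5,v6) [+-+] → (1.255, -0.4444, 1.695)–(1.255, -0.4444, 0.918607)  len=0.7764

Chained into 1 loop(s):
  loop 1: 8 segments, perimeter = 11.8000
Total perimeter = 11.800

loops=1 perimeter=11.800


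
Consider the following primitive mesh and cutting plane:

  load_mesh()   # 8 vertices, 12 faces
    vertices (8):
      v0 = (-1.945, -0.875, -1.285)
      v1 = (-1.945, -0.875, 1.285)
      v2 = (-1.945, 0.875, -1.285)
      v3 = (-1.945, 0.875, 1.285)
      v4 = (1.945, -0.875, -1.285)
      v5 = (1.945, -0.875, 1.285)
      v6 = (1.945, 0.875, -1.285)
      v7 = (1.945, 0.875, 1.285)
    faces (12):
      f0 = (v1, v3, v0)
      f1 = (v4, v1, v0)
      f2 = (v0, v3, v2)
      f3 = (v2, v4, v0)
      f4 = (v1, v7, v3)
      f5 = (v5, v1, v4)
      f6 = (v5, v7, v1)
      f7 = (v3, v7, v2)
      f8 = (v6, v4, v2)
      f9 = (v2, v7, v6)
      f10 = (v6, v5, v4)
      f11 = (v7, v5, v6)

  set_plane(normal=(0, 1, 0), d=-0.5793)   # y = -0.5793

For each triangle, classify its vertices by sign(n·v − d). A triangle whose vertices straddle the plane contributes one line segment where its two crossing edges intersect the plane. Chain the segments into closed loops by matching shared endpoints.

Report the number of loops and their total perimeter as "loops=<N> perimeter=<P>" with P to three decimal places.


loops=1 perimeter=12.920

Straddling triangles (8 of 12):
  (v1,v3,v0) [-+-] → (-1.945, -0.5793, 1.285)–(-1.945, -0.5793, -0.850743)  len=2.1357
  (v0,v3,v2) [-++] → (-1.945, -0.5793, -0.850743)–(-1.945, -0.5793, -1.285)  len=0.4343
  (v2,v4,v0) [+--] → (1.2877, -0.5793, -1.285)–(-1.945, -0.5793, -1.285)  len=3.2327
  (v1,v7,v3) [-++] → (-1.2877, -0.5793, 1.285)–(-1.945, -0.5793, 1.285)  len=0.6573
  (v5,v7,v1) [-+-] → (1.945, -0.5793, 1.285)–(-1.2877, -0.5793, 1.285)  len=3.2327
  (v6,v4,v2) [+-+] → (1.945, -0.5793, -1.285)–(1.2877, -0.5793, -1.285)  len=0.6573
  (v6,v5,v4) [+--] → (1.945, -0.5793, 0.850743)–(1.945, -0.5793, -1.285)  len=2.1357
  (v7,v5,v6) [+-+] → (1.945, -0.5793, 1.285)–(1.945, -0.5793, 0.850743)  len=0.4343

Chained into 1 loop(s):
  loop 1: 8 segments, perimeter = 12.9200
Total perimeter = 12.920


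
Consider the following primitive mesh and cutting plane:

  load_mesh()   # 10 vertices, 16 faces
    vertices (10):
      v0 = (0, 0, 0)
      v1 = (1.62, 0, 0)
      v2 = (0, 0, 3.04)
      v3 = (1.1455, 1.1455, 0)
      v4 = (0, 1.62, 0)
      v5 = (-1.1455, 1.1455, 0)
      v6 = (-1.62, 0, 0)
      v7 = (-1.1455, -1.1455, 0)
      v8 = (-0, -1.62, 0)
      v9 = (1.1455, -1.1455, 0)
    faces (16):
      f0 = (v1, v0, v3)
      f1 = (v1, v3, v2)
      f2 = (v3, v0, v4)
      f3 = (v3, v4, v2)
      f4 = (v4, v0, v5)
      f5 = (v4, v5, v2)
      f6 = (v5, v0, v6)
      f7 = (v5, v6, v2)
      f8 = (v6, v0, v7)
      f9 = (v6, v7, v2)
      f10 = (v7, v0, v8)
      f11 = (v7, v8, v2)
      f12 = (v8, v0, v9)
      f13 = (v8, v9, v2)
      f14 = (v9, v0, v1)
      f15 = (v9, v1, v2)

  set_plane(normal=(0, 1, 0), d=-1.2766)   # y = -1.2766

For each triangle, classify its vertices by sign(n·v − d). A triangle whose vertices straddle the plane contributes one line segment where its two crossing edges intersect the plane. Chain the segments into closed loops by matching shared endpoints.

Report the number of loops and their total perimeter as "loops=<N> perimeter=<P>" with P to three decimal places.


loops=1 perimeter=3.758

Straddling triangles (4 of 16):
  (v7,v0,v8) [++-] → (0, -1.2766, 0)–(-0.829009, -1.2766, 0)  len=0.8290
  (v7,v8,v2) [+-+] → (-0.829009, -1.2766, 0)–(0, -1.2766, 0.644405)  len=1.0500
  (v8,v0,v9) [-++] → (0, -1.2766, 0)–(0.829009, -1.2766, 0)  len=0.8290
  (v8,v9,v2) [-++] → (0.829009, -1.2766, 0)–(0, -1.2766, 0.644405)  len=1.0500

Chained into 1 loop(s):
  loop 1: 4 segments, perimeter = 3.7580
Total perimeter = 3.758


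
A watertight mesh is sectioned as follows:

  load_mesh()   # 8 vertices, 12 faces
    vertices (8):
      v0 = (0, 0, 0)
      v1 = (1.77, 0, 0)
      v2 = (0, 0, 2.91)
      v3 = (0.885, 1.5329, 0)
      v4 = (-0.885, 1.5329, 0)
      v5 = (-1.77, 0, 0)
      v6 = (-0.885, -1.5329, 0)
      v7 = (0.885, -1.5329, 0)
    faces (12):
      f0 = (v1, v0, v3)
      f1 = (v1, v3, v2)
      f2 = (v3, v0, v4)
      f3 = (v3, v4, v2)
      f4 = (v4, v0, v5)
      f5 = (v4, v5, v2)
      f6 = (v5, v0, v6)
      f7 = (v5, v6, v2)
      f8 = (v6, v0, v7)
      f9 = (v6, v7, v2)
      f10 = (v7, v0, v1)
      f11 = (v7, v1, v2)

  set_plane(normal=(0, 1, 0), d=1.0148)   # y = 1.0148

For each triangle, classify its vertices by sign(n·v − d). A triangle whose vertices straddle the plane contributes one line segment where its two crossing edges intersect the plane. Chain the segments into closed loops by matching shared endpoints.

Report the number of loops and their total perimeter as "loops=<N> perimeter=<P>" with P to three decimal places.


Straddling triangles (6 of 12):
  (v1,v0,v3) [--+] → (0.585882, 1.0148, 0)–(1.18412, 1.0148, 0)  len=0.5982
  (v1,v3,v2) [-+-] → (1.18412, 1.0148, 0)–(0.585882, 1.0148, 0.983542)  len=1.1512
  (v3,v0,v4) [+-+] → (0.585882, 1.0148, 0)–(-0.585882, 1.0148, 0)  len=1.1718
  (v3,v4,v2) [++-] → (-0.585882, 1.0148, 0.983542)–(0.585882, 1.0148, 0.983542)  len=1.1718
  (v4,v0,v5) [+--] → (-0.585882, 1.0148, 0)–(-1.18412, 1.0148, 0)  len=0.5982
  (v4,v5,v2) [+--] → (-1.18412, 1.0148, 0)–(-0.585882, 1.0148, 0.983542)  len=1.1512

Chained into 1 loop(s):
  loop 1: 6 segments, perimeter = 5.8424
Total perimeter = 5.842

loops=1 perimeter=5.842


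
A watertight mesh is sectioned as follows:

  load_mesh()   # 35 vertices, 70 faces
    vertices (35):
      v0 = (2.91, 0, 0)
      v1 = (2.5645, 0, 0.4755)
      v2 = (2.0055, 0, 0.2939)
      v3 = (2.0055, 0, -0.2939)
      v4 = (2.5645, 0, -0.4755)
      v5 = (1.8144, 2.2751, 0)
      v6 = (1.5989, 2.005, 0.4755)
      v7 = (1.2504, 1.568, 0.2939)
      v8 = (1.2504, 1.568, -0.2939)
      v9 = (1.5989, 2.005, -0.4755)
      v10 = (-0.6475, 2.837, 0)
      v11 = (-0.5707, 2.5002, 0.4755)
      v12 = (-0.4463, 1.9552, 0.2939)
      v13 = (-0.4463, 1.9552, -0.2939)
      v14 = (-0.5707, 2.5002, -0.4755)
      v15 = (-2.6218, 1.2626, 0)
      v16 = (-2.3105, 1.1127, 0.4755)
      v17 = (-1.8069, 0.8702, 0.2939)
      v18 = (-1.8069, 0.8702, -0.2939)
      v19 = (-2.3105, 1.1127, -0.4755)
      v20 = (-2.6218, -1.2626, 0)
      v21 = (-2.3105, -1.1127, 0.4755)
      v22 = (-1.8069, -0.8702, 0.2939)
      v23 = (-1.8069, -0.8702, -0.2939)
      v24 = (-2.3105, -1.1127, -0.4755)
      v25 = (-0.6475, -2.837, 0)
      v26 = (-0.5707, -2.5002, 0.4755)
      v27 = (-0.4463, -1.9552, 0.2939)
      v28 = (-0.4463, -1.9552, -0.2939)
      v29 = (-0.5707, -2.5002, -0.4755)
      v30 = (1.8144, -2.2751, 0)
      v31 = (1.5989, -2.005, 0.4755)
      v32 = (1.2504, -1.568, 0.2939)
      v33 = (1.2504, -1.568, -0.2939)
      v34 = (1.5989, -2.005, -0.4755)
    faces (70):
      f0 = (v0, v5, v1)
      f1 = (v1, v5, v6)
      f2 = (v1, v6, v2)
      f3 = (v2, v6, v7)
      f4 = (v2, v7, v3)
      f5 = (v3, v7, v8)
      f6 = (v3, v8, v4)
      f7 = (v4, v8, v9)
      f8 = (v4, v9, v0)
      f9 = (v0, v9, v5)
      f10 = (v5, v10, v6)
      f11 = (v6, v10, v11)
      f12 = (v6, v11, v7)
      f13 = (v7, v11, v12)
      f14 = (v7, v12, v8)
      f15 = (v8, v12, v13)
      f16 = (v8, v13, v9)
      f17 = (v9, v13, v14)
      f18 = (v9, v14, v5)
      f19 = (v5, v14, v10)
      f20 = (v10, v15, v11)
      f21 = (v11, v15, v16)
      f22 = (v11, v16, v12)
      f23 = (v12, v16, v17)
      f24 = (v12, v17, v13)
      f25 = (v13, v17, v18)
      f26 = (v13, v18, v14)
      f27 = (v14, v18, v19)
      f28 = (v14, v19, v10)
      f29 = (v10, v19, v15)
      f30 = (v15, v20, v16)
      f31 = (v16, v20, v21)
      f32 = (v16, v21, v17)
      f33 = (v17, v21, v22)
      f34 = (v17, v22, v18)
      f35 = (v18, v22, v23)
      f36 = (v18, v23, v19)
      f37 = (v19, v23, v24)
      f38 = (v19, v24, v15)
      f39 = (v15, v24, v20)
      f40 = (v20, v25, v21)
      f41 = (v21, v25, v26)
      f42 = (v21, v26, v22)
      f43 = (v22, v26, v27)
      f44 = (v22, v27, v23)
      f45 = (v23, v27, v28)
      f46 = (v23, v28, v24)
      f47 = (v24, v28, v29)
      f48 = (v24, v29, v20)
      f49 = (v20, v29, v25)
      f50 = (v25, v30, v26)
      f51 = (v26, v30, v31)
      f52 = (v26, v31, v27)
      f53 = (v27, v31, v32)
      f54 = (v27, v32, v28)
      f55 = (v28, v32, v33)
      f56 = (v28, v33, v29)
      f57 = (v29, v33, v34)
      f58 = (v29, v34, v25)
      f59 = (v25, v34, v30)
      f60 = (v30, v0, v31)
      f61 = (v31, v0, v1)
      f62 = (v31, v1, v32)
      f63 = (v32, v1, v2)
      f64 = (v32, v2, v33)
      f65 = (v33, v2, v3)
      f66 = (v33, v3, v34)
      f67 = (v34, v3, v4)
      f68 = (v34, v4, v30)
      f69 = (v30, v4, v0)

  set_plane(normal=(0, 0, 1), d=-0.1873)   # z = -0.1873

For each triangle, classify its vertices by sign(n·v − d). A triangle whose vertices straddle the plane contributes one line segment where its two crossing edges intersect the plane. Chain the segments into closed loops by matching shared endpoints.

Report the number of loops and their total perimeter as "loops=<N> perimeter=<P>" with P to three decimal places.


Straddling triangles (28 of 70):
  (v2,v7,v3) [++-] → (1.86856, 0.284363, -0.1873)–(2.0055, 0, -0.1873)  len=0.3156
  (v3,v7,v8) [-+-] → (1.86856, 0.284363, -0.1873)–(1.2504, 1.568, -0.1873)  len=1.4247
  (v4,v9,v0) [--+] → (2.39356, 0.789772, -0.1873)–(2.77391, 0, -0.1873)  len=0.8766
  (v0,v9,v5) [+-+] → (2.39356, 0.789772, -0.1873)–(1.72951, 2.16871, -0.1873)  len=1.5305
  (v7,v12,v8) [++-] → (0.942696, 1.63822, -0.1873)–(1.2504, 1.568, -0.1873)  len=0.3156
  (v8,v12,v13) [-+-] → (0.942696, 1.63822, -0.1873)–(-0.4463, 1.9552, -0.1873)  len=1.4247
  (v9,v14,v5) [--+] → (0.874906, 2.36377, -0.1873)–(1.72951, 2.16871, -0.1873)  len=0.8766
  (v5,v14,v10) [+-+] → (0.874906, 2.36377, -0.1873)–(-0.617248, 2.70433, -0.1873)  len=1.5305
  (v12,v17,v13) [++-] → (-0.693051, 1.75843, -0.1873)–(-0.4463, 1.9552, -0.1873)  len=0.3156
  (v13,v17,v18) [-+-] → (-0.693051, 1.75843, -0.1873)–(-1.8069, 0.8702, -0.1873)  len=1.4246
  (v14,v19,v10) [--+] → (-1.30256, 2.1578, -0.1873)–(-0.617248, 2.70433, -0.1873)  len=0.8766
  (v10,v19,v15) [+-+] → (-1.30256, 2.1578, -0.1873)–(-2.49918, 1.20355, -0.1873)  len=1.5305
  (v17,v22,v18) [++-] → (-1.8069, 0.554571, -0.1873)–(-1.8069, 0.8702, -0.1873)  len=0.3156
  (v18,v22,v23) [-+-] → (-1.8069, 0.554571, -0.1873)–(-1.8069, -0.8702, -0.1873)  len=1.4248
  (v19,v24,v15) [--+] → (-2.49918, 0.326967, -0.1873)–(-2.49918, 1.20355, -0.1873)  len=0.8766
  (v15,v24,v20) [+-+] → (-2.49918, 0.326967, -0.1873)–(-2.49918, -1.20355, -0.1873)  len=1.5305
  (v22,v27,v23) [++-] → (-1.56015, -1.06697, -0.1873)–(-1.8069, -0.8702, -0.1873)  len=0.3156
  (v23,v27,v28) [-+-] → (-1.56015, -1.06697, -0.1873)–(-0.4463, -1.9552, -0.1873)  len=1.4246
  (v24,v29,v20) [--+] → (-1.81387, -1.75009, -0.1873)–(-2.49918, -1.20355, -0.1873)  len=0.8766
  (v20,v29,v25) [+-+] → (-1.81387, -1.75009, -0.1873)–(-0.617248, -2.70433, -0.1873)  len=1.5305
  (v27,v32,v28) [++-] → (-0.138596, -1.88498, -0.1873)–(-0.4463, -1.9552, -0.1873)  len=0.3156
  (v28,v32,v33) [-+-] → (-0.138596, -1.88498, -0.1873)–(1.2504, -1.568, -0.1873)  len=1.4247
  (v29,v34,v25) [--+] → (0.23736, -2.50927, -0.1873)–(-0.617248, -2.70433, -0.1873)  len=0.8766
  (v25,v34,v30) [+-+] → (0.23736, -2.50927, -0.1873)–(1.72951, -2.16871, -0.1873)  len=1.5305
  (v32,v2,v33) [++-] → (1.38734, -1.28364, -0.1873)–(1.2504, -1.568, -0.1873)  len=0.3156
  (v33,v2,v3) [-+-] → (1.38734, -1.28364, -0.1873)–(2.0055, 0, -0.1873)  len=1.4247
  (v34,v4,v30) [--+] → (2.10987, -1.37894, -0.1873)–(1.72951, -2.16871, -0.1873)  len=0.8766
  (v30,v4,v0) [+-+] → (2.10987, -1.37894, -0.1873)–(2.77391, 0, -0.1873)  len=1.5305

Chained into 2 loop(s):
  loop 1: 14 segments, perimeter = 12.1822
  loop 2: 14 segments, perimeter = 16.8496
Total perimeter = 29.032

loops=2 perimeter=29.032


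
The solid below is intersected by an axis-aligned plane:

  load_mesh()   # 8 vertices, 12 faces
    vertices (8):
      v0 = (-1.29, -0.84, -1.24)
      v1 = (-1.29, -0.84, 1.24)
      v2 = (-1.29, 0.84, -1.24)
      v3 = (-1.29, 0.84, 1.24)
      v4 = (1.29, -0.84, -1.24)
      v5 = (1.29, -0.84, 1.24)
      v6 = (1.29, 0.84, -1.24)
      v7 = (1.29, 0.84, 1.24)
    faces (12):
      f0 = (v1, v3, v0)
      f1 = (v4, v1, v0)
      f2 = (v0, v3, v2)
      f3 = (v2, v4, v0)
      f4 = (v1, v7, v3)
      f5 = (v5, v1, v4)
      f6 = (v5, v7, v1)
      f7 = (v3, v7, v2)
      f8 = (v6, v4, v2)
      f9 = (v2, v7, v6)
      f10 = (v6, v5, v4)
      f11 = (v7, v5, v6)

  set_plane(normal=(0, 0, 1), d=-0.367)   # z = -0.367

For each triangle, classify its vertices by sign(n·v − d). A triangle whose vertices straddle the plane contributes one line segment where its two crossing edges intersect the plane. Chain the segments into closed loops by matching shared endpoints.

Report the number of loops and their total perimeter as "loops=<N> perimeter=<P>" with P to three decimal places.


loops=1 perimeter=8.520

Straddling triangles (8 of 12):
  (v1,v3,v0) [++-] → (-1.29, -0.248613, -0.367)–(-1.29, -0.84, -0.367)  len=0.5914
  (v4,v1,v0) [-+-] → (0.381798, -0.84, -0.367)–(-1.29, -0.84, -0.367)  len=1.6718
  (v0,v3,v2) [-+-] → (-1.29, -0.248613, -0.367)–(-1.29, 0.84, -0.367)  len=1.0886
  (v5,v1,v4) [++-] → (0.381798, -0.84, -0.367)–(1.29, -0.84, -0.367)  len=0.9082
  (v3,v7,v2) [++-] → (-0.381798, 0.84, -0.367)–(-1.29, 0.84, -0.367)  len=0.9082
  (v2,v7,v6) [-+-] → (-0.381798, 0.84, -0.367)–(1.29, 0.84, -0.367)  len=1.6718
  (v6,v5,v4) [-+-] → (1.29, 0.248613, -0.367)–(1.29, -0.84, -0.367)  len=1.0886
  (v7,v5,v6) [++-] → (1.29, 0.248613, -0.367)–(1.29, 0.84, -0.367)  len=0.5914

Chained into 1 loop(s):
  loop 1: 8 segments, perimeter = 8.5200
Total perimeter = 8.520


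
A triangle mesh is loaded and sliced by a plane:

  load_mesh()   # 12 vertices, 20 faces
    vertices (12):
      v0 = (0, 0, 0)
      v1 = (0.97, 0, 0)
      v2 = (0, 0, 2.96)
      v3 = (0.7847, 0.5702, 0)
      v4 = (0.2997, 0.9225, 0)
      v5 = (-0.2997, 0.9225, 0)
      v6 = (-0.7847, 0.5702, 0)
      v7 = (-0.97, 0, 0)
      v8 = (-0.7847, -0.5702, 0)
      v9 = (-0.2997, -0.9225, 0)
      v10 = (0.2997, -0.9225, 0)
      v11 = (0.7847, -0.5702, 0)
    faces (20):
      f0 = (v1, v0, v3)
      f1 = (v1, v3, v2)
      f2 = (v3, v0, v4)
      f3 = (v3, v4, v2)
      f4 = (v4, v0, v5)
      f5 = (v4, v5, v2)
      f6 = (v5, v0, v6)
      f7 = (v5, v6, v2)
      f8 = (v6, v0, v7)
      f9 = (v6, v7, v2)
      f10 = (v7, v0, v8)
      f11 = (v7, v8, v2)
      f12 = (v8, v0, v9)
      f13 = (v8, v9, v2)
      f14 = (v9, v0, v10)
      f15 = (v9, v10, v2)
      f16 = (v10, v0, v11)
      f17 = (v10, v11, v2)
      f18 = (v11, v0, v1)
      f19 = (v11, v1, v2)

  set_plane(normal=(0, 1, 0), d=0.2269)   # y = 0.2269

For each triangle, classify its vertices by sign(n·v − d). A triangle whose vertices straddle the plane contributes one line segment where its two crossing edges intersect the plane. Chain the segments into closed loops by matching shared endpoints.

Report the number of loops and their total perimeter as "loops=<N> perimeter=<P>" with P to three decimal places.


Straddling triangles (10 of 20):
  (v1,v0,v3) [--+] → (0.312256, 0.2269, 0)–(0.896263, 0.2269, 0)  len=0.5840
  (v1,v3,v2) [-+-] → (0.896263, 0.2269, 0)–(0.312256, 0.2269, 1.78213)  len=1.8754
  (v3,v0,v4) [+-+] → (0.312256, 0.2269, 0)–(0.0737148, 0.2269, 0)  len=0.2385
  (v3,v4,v2) [++-] → (0.0737148, 0.2269, 2.23195)–(0.312256, 0.2269, 1.78213)  len=0.5092
  (v4,v0,v5) [+-+] → (0.0737148, 0.2269, 0)–(-0.0737148, 0.2269, 0)  len=0.1474
  (v4,v5,v2) [++-] → (-0.0737148, 0.2269, 2.23195)–(0.0737148, 0.2269, 2.23195)  len=0.1474
  (v5,v0,v6) [+-+] → (-0.0737148, 0.2269, 0)–(-0.312256, 0.2269, 0)  len=0.2385
  (v5,v6,v2) [++-] → (-0.312256, 0.2269, 1.78213)–(-0.0737148, 0.2269, 2.23195)  len=0.5092
  (v6,v0,v7) [+--] → (-0.312256, 0.2269, 0)–(-0.896263, 0.2269, 0)  len=0.5840
  (v6,v7,v2) [+--] → (-0.896263, 0.2269, 0)–(-0.312256, 0.2269, 1.78213)  len=1.8754

Chained into 1 loop(s):
  loop 1: 10 segments, perimeter = 6.7090
Total perimeter = 6.709

loops=1 perimeter=6.709


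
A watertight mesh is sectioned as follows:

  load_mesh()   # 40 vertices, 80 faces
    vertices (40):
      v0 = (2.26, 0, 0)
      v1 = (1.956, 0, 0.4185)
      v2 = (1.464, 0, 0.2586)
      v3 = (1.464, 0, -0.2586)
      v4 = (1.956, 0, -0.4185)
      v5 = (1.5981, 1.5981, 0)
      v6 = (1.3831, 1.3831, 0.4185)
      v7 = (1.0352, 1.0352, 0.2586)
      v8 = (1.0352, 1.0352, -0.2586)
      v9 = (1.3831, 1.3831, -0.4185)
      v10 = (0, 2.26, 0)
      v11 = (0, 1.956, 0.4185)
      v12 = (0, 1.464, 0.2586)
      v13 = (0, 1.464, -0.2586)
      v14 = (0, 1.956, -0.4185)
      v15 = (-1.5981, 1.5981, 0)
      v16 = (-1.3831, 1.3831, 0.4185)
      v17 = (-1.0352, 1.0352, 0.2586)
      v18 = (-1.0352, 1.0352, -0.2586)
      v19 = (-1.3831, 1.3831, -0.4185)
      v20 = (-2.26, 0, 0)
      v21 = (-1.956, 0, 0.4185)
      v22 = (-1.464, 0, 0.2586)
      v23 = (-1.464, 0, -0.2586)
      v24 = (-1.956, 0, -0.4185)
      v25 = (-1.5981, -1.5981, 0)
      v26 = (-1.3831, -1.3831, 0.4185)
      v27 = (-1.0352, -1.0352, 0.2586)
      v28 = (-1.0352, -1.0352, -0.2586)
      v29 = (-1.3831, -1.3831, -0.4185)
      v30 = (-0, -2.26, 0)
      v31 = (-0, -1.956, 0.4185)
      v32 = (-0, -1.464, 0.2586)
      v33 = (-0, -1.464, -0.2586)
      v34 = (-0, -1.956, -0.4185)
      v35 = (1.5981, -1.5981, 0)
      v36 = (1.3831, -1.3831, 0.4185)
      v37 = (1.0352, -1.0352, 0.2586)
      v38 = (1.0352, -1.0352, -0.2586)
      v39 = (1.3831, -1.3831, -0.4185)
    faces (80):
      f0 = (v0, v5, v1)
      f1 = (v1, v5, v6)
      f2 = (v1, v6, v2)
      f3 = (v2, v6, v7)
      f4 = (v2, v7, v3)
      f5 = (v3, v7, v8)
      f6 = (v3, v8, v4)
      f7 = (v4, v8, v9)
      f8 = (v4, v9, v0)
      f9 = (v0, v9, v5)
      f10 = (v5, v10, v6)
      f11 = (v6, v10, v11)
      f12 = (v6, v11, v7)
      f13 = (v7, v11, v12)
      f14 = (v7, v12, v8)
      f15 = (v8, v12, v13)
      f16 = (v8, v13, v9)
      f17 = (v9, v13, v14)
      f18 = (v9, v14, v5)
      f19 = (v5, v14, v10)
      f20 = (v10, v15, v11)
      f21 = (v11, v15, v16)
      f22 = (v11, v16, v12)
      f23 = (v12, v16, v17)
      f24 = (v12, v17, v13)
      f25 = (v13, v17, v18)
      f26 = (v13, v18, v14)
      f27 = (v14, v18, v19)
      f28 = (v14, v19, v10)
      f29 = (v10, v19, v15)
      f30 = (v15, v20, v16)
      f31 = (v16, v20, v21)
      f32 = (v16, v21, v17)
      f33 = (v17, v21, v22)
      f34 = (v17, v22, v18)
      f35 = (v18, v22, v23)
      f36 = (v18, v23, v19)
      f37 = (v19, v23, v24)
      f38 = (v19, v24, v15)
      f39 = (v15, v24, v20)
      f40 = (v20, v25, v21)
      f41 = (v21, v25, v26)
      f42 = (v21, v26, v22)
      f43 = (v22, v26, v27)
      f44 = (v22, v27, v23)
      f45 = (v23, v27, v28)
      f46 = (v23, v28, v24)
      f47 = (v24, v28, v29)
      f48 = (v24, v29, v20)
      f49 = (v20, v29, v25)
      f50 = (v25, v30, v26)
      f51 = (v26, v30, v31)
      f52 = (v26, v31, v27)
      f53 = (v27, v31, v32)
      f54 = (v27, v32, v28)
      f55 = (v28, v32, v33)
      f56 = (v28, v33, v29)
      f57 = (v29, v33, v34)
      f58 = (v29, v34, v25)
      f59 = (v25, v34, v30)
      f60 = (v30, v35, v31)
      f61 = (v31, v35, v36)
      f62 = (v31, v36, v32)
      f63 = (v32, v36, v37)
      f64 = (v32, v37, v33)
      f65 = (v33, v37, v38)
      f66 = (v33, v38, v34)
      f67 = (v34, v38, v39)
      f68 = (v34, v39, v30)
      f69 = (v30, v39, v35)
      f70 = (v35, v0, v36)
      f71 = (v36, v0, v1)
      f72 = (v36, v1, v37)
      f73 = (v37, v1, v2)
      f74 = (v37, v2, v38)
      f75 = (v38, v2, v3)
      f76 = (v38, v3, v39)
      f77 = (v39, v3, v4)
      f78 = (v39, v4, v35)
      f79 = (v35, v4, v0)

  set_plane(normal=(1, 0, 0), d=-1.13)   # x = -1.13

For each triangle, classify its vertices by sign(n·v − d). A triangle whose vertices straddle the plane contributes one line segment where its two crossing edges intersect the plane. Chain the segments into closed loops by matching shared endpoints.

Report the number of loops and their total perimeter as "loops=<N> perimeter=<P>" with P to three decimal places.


Straddling triangles (24 of 80):
  (v10,v15,v11) [+-+] → (-1.13, 1.79198, 0)–(-1.13, 1.70293, 0.122583)  len=0.1515
  (v11,v15,v16) [+--] → (-1.13, 1.70293, 0.122583)–(-1.13, 1.48794, 0.4185)  len=0.3658
  (v11,v16,v12) [+-+] → (-1.13, 1.48794, 0.4185)–(-1.13, 1.3979, 0.389239)  len=0.0947
  (v12,v16,v17) [+-+] → (-1.13, 1.3979, 0.389239)–(-1.13, 1.13, 0.302171)  len=0.2817
  (v14,v18,v19) [++-] → (-1.13, 1.13, -0.302171)–(-1.13, 1.48794, -0.4185)  len=0.3764
  (v14,v19,v10) [+-+] → (-1.13, 1.48794, -0.4185)–(-1.13, 1.54357, -0.341917)  len=0.0947
  (v10,v19,v15) [+--] → (-1.13, 1.54357, -0.341917)–(-1.13, 1.79198, 0)  len=0.4226
  (v16,v21,v17) [--+] → (-1.13, 0.928622, 0.275062)–(-1.13, 1.13, 0.302171)  len=0.2032
  (v17,v21,v22) [+--] → (-1.13, 0.928622, 0.275062)–(-1.13, 0.806336, 0.2586)  len=0.1234
  (v17,v22,v18) [+-+] → (-1.13, 0.806336, 0.2586)–(-1.13, 0.806336, -0.144256)  len=0.4029
  (v18,v22,v23) [+--] → (-1.13, 0.806336, -0.144256)–(-1.13, 0.806336, -0.2586)  len=0.1143
  (v18,v23,v19) [+--] → (-1.13, 0.806336, -0.2586)–(-1.13, 1.13, -0.302171)  len=0.3266
  (v22,v26,v27) [--+] → (-1.13, -1.13, 0.302171)–(-1.13, -0.806336, 0.2586)  len=0.3266
  (v22,v27,v23) [-+-] → (-1.13, -0.806336, 0.2586)–(-1.13, -0.806336, 0.144256)  len=0.1143
  (v23,v27,v28) [-++] → (-1.13, -0.806336, 0.144256)–(-1.13, -0.806336, -0.2586)  len=0.4029
  (v23,v28,v24) [-+-] → (-1.13, -0.806336, -0.2586)–(-1.13, -0.928622, -0.275062)  len=0.1234
  (v24,v28,v29) [-+-] → (-1.13, -0.928622, -0.275062)–(-1.13, -1.13, -0.302171)  len=0.2032
  (v25,v30,v26) [-+-] → (-1.13, -1.79198, 0)–(-1.13, -1.54357, 0.341917)  len=0.4226
  (v26,v30,v31) [-++] → (-1.13, -1.54357, 0.341917)–(-1.13, -1.48794, 0.4185)  len=0.0947
  (v26,v31,v27) [-++] → (-1.13, -1.48794, 0.4185)–(-1.13, -1.13, 0.302171)  len=0.3764
  (v28,v33,v29) [++-] → (-1.13, -1.3979, -0.389239)–(-1.13, -1.13, -0.302171)  len=0.2817
  (v29,v33,v34) [-++] → (-1.13, -1.3979, -0.389239)–(-1.13, -1.48794, -0.4185)  len=0.0947
  (v29,v34,v25) [-+-] → (-1.13, -1.48794, -0.4185)–(-1.13, -1.70293, -0.122583)  len=0.3658
  (v25,v34,v30) [-++] → (-1.13, -1.70293, -0.122583)–(-1.13, -1.79198, 0)  len=0.1515

Chained into 2 loop(s):
  loop 1: 12 segments, perimeter = 2.9577
  loop 2: 12 segments, perimeter = 2.9577
Total perimeter = 5.915

loops=2 perimeter=5.915
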